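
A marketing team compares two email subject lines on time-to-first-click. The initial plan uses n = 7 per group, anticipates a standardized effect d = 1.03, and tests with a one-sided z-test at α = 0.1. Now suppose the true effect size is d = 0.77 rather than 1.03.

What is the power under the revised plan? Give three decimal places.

Power ≈ 0.563

With d = 0.77: δ = d·√(n/2) = 0.77 × √(7/2) = 1.4405. Critical value z_{0.1} = 1.282.
Revised power = Φ(δ − 1.282) = Φ(0.159) = 0.5632.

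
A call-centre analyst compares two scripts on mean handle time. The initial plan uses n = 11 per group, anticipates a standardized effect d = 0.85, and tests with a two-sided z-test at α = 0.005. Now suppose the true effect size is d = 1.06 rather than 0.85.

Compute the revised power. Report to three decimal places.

Power ≈ 0.374

With d = 1.06: δ = d·√(n/2) = 1.06 × √(11/2) = 2.4859. Critical value z_{0.0025} = 2.807.
Revised power = Φ(δ − 2.807) + Φ(−δ − 2.807) = Φ(-0.321) + Φ(-5.293) = 0.3741 + 0.0000 = 0.3741.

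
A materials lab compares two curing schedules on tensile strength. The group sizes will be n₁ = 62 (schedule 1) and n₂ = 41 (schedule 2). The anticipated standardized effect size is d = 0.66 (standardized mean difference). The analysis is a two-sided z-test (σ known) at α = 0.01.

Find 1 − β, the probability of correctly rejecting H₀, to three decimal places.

Power ≈ 0.759

Noncentrality parameter: δ = d / √(1/n₁ + 1/n₂) = 0.66 / √(1/62 + 1/41) = 3.2788
Two-sided α = 0.01 → critical value z_{0.005} = 2.576.
Power = Φ(δ − 2.576) + Φ(−δ − 2.576) = Φ(0.703) + Φ(-5.855) = 0.7590 + 0.0000 = 0.7590.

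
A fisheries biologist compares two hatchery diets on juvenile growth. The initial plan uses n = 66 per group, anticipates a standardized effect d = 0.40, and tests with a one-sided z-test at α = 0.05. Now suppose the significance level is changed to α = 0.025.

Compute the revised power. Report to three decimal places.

δ = d·√(n/2) = 0.40 × √(66/2) = 2.2978 (unchanged). New critical value: z_{0.025} = 1.960.
Revised power = P(Z > 1.960 − δ) = Φ(0.338) = 0.6323.

Power ≈ 0.632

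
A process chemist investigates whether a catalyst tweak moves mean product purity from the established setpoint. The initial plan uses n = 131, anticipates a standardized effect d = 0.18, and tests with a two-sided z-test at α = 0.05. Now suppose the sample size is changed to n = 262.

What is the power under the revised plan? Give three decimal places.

Power ≈ 0.830

With n = 262: δ = d·√n = 0.18 × √262 = 2.9136. Critical value z_{0.025} = 1.960.
Revised power = Φ(δ − 1.960) + Φ(−δ − 1.960) = Φ(0.954) + Φ(-4.874) = 0.8299 + 0.0000 = 0.8299.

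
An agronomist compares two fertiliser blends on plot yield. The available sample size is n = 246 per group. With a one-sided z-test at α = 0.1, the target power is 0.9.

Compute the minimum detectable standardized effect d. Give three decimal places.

d ≈ 0.231

Need Φ(δ − 1.282) = 0.9, so δ = 1.282 + 1.282 = 2.563.
δ = d·√(n/2) ⇒ d = δ/√(n/2) = 2.563/√(246/2) = 0.2311.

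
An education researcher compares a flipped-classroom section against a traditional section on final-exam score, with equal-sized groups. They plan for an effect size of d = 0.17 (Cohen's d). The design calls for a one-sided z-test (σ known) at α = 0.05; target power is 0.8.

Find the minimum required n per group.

n = 428 per group

For power 0.8 need Φ(δ − z_{0.05}) = 0.8, so δ = z_{0.05} + z_{0.20} = 1.645 + 0.842 = 2.486.
δ = d·√(n/2) ⇒ n = 2(δ/d)² = 2 × (2.486 / 0.17)² = 427.86.
Round up to the next whole unit.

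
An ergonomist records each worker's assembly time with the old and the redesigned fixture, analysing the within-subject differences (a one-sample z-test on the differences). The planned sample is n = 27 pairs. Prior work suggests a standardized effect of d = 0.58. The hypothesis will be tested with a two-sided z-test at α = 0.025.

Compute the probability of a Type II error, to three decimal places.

β ≈ 0.220

Noncentrality parameter: δ = d·√n = 0.58 × √27 = 3.0138
Critical value for a two-sided test at α = 0.025: z_{α/2} = 2.241.
Power = Φ(δ − 2.241) + Φ(−δ − 2.241) = Φ(0.772) + Φ(-5.255) = 0.7801 + 0.0000 = 0.7801.
Type II error: β = 1 − power = 1 − 0.7801 = 0.2199.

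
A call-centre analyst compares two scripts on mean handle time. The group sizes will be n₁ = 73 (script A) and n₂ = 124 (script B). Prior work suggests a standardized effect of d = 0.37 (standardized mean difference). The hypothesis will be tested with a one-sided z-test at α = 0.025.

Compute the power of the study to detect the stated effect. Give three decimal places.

Power ≈ 0.708

Noncentrality parameter: δ = d / √(1/n₁ + 1/n₂) = 0.37 / √(1/73 + 1/124) = 2.5081
One-sided α = 0.025 → critical value z_{0.025} = 1.960.
Power = Φ(δ − 1.960) = Φ(0.548) = 0.7082.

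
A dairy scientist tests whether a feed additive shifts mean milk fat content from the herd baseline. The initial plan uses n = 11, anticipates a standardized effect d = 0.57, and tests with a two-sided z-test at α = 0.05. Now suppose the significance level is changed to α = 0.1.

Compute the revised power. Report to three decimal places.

Power ≈ 0.597

δ = d·√n = 0.57 × √11 = 1.8905 (unchanged). New critical value: z_{0.05} = 1.645.
Revised power = Φ(δ − 1.645) + Φ(−δ − 1.645) = Φ(0.246) + Φ(-3.535) = 0.5970 + 0.0002 = 0.5972.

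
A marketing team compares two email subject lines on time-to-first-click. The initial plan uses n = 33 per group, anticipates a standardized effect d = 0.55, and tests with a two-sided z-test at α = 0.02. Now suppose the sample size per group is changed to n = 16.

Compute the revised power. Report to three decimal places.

With n = 16 per group: δ = d·√(n/2) = 0.55 × √(16/2) = 1.5556. Critical value z_{0.01} = 2.326.
Revised power = Φ(δ − 2.326) + Φ(−δ − 2.326) = Φ(-0.771) + Φ(-3.882) = 0.2204 + 0.0001 = 0.2205.

Power ≈ 0.220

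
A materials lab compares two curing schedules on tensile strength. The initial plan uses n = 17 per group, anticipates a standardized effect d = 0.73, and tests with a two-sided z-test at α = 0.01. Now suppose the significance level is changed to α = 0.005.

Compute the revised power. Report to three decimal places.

Power ≈ 0.249

δ = d·√(n/2) = 0.73 × √(17/2) = 2.1283 (unchanged). New critical value: z_{0.0025} = 2.807.
Revised power = Φ(δ − 2.807) + Φ(−δ − 2.807) = Φ(-0.679) + Φ(-4.935) = 0.2487 + 0.0000 = 0.2487.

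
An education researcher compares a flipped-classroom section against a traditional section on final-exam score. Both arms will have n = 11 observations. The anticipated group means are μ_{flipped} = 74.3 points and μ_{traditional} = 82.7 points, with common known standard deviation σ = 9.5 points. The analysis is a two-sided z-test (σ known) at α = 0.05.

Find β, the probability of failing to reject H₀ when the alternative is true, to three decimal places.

Standardized effect: d = |μ_{flipped} − μ_{traditional}| / σ = |74.3 − 82.7| / 9.5 = 0.8842
Noncentrality parameter: δ = d·√(n/2) = 0.8842 × √(11/2) = 2.0737
Critical value for a two-sided test at α = 0.05: z_{α/2} = 1.960.
Power = Φ(δ − 1.960) + Φ(−δ − 1.960) = Φ(0.114) + Φ(-4.034) = 0.5453 + 0.0000 = 0.5453.
Type II error: β = 1 − power = 1 − 0.5453 = 0.4547.

β ≈ 0.455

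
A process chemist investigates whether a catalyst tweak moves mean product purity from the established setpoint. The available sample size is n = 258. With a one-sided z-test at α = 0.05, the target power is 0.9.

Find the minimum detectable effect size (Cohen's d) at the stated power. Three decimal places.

d ≈ 0.182

Required noncentrality: δ = z_{0.05} + z_{0.10} = 1.645 + 1.282 = 2.926.
δ = d·√n ⇒ d = δ/√n = 2.926/√258 = 0.1822.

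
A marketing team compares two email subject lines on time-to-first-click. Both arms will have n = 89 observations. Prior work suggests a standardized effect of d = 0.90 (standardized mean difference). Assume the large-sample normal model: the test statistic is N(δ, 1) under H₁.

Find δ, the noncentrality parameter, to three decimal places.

δ = d·√(n/2) = 0.90 × √(89/2) = 6.0037

δ ≈ 6.004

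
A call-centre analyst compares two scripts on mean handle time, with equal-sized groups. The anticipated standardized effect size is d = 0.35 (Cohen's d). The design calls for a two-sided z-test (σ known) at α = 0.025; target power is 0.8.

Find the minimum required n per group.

Set Φ(δ − 2.241) = 0.8; then δ − 2.241 = Φ⁻¹(0.8) = 0.842, giving δ = 3.083.
(The Φ(−δ − z_{α/2}) term is vanishingly small for δ > 0 and is dropped in the standard sample-size formula.)
δ = d·√(n/2) ⇒ n = 2(δ/d)² = 2 × (3.083 / 0.35)² = 155.18.
Round up to the next whole unit.

n = 156 per group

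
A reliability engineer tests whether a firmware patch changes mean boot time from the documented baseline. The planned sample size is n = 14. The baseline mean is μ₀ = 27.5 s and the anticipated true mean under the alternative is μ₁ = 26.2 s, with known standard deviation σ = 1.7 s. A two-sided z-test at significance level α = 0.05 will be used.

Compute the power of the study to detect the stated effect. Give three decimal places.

Power ≈ 0.816

Standardized effect: d = |μ₁ − μ₀| / σ = |26.2 − 27.5| / 1.7 = 0.7647
Noncentrality parameter: δ = d·√n = 0.7647 × √14 = 2.8613
Critical value for a two-sided test at α = 0.05: z_{α/2} = 1.960.
Power = Φ(δ − 1.960) + Φ(−δ − 1.960) = Φ(0.901) + Φ(-4.821) = 0.8163 + 0.0000 = 0.8163.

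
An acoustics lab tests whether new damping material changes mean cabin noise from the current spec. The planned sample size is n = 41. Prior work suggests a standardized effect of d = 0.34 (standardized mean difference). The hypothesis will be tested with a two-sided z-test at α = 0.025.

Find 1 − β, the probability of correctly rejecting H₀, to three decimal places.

Power ≈ 0.474

Noncentrality parameter: δ = d·√n = 0.34 × √41 = 2.1771
Critical value for a two-sided test at α = 0.025: z_{α/2} = 2.241.
Power = Φ(δ − 2.241) + Φ(−δ − 2.241) = Φ(-0.064) + Φ(-4.418) = 0.4743 + 0.0000 = 0.4744.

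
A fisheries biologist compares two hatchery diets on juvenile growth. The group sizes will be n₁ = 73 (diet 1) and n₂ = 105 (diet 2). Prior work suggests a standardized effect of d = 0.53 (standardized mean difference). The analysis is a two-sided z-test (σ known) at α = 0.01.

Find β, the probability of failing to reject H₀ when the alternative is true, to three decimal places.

Noncentrality parameter: δ = d / √(1/n₁ + 1/n₂) = 0.53 / √(1/73 + 1/105) = 3.4779
Critical value for a two-sided test at α = 0.01: z_{α/2} = 2.576.
Power = Φ(δ − 2.576) + Φ(−δ − 2.576) = Φ(0.902) + Φ(-6.054) = 0.8165 + 0.0000 = 0.8165.
Type II error: β = 1 − power = 1 − 0.8165 = 0.1835.

β ≈ 0.183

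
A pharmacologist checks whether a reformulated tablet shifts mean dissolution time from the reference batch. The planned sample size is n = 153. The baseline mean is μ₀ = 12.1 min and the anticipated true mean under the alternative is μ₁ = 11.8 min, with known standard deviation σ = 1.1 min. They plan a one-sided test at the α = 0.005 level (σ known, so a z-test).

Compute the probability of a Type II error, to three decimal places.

β ≈ 0.213

Standardized effect: d = |μ₁ − μ₀| / σ = |11.8 − 12.1| / 1.1 = 0.2727
Noncentrality parameter: δ = d·√n = 0.2727 × √153 = 3.3735
One-sided α = 0.005 → critical value z_{0.005} = 2.576.
Power = P(Z > 2.576 − δ) = Φ(0.798) = 0.7875.
Type II error: β = 1 − power = 1 − 0.7875 = 0.2125.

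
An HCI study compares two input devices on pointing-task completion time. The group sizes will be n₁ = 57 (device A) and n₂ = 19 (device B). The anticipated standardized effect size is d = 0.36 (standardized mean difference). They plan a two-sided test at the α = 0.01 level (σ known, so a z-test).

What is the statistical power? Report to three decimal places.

Noncentrality parameter: δ = d / √(1/n₁ + 1/n₂) = 0.36 / √(1/57 + 1/19) = 1.3590
Two-sided α = 0.01 → critical value z_{0.005} = 2.576.
Power = Φ(δ − 2.576) + Φ(−δ − 2.576) = Φ(-1.217) + Φ(-3.935) = 0.1118 + 0.0000 = 0.1119.

Power ≈ 0.112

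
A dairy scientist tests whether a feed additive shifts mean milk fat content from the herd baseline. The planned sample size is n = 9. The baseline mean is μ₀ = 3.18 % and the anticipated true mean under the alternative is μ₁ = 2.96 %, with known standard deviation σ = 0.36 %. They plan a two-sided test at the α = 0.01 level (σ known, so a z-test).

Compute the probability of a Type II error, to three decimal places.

β ≈ 0.771

Standardized effect: d = |μ₁ − μ₀| / σ = |2.96 − 3.18| / 0.36 = 0.6111
Noncentrality parameter: δ = d·√n = 0.6111 × √9 = 1.8333
Critical value for a two-sided test at α = 0.01: z_{α/2} = 2.576.
Power = Φ(δ − 2.576) + Φ(−δ − 2.576) = Φ(-0.742) + Φ(-4.409) = 0.2289 + 0.0000 = 0.2289.
Type II error: β = 1 − power = 1 − 0.2289 = 0.7711.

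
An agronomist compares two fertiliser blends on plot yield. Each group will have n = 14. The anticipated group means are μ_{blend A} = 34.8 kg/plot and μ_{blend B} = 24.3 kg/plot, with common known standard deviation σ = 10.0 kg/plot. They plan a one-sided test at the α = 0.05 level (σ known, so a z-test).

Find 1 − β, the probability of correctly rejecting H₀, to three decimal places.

Standardized effect: d = |μ_{blend A} − μ_{blend B}| / σ = |34.8 − 24.3| / 10.0 = 1.0500
Noncentrality parameter: δ = d·√(n/2) = 1.0500 × √(14/2) = 2.7780
Critical value for a one-sided test at α = 0.05: z_α = 1.645.
Power = Φ(δ − 1.645) = Φ(1.133) = 0.8714.

Power ≈ 0.871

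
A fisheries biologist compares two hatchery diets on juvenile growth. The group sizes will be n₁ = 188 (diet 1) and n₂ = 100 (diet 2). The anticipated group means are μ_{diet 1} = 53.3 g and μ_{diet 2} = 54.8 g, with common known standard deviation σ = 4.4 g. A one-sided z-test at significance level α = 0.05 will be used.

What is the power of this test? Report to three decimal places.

Standardized effect: d = |μ_{diet 1} − μ_{diet 2}| / σ = |53.3 − 54.8| / 4.4 = 0.3409
Noncentrality parameter: δ = d / √(1/n₁ + 1/n₂) = 0.3409 / √(1/188 + 1/100) = 2.7544
One-sided α = 0.05 → critical value z_{0.05} = 1.645.
Power = Φ(δ − 1.645) = Φ(1.110) = 0.8664.

Power ≈ 0.866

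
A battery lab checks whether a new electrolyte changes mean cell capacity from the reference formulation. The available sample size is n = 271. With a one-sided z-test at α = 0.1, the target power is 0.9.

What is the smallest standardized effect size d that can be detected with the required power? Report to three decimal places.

d ≈ 0.156

Need Φ(δ − 1.282) = 0.9, so δ = 1.282 + 1.282 = 2.563.
δ = d·√n ⇒ d = δ/√n = 2.563/√271 = 0.1557.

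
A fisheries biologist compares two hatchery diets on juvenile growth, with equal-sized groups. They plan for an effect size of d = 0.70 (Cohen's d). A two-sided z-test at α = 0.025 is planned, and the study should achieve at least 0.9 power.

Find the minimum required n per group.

For power 0.9 need Φ(δ − z_{0.0125}) = 0.9, so δ = z_{0.0125} + z_{0.10} = 2.241 + 1.282 = 3.523.
(Ignoring the negligible lower-tail rejection probability gives the usual closed-form inversion.)
δ = d·√(n/2) ⇒ n = 2(δ/d)² = 2 × (3.523 / 0.70)² = 50.66.
Rounding up, n = 51 per group.

n = 51 per group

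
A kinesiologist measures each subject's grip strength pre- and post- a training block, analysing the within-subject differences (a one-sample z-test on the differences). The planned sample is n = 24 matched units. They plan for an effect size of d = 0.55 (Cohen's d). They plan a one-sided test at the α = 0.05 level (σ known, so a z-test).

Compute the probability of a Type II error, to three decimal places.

Noncentrality parameter: δ = d·√n = 0.55 × √24 = 2.6944
Critical value for a one-sided test at α = 0.05: z_α = 1.645.
Power = Φ(δ − 1.645) = Φ(1.050) = 0.8530.
Type II error: β = 1 − power = 1 − 0.8530 = 0.1470.

β ≈ 0.147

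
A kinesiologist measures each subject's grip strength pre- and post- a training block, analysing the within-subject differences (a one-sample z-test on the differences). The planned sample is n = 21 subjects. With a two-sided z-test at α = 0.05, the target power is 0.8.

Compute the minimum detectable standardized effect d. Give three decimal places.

Required noncentrality: δ = z_{0.025} + z_{0.20} = 1.960 + 0.842 = 2.802.
(Lower-tail contribution to power is negligible for δ > 0.)
δ = d·√n ⇒ d = δ/√n = 2.802/√21 = 0.6114.

d ≈ 0.611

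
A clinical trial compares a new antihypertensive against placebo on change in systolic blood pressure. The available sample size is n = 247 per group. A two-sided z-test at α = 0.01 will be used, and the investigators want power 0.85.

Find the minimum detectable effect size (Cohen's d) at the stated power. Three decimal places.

d ≈ 0.325

Required noncentrality: δ = z_{0.005} + z_{0.15} = 2.576 + 1.036 = 3.612.
(Lower-tail contribution to power is negligible for δ > 0.)
δ = d·√(n/2) ⇒ d = δ/√(n/2) = 3.612/√(247/2) = 0.3250.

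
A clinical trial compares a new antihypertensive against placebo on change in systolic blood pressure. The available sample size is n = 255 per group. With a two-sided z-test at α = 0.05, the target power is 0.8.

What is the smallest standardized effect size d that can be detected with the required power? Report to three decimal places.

d ≈ 0.248

Need Φ(δ − 1.960) = 0.8, so δ = 1.960 + 0.842 = 2.802.
(Lower-tail contribution to power is negligible for δ > 0.)
δ = d·√(n/2) ⇒ d = δ/√(n/2) = 2.802/√(255/2) = 0.2481.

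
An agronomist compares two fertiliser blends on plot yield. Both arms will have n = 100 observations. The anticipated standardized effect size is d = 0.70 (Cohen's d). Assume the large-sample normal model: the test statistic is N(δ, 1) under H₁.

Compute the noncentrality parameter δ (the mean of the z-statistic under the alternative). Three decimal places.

The noncentrality parameter scales effect size by the design's sample-size factor: δ = d·√(n/2) = 0.70 × √(100/2) = 4.9497

δ ≈ 4.950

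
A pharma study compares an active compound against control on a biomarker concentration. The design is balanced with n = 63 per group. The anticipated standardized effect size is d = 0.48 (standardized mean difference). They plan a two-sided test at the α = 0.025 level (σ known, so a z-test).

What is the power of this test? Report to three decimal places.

Noncentrality parameter: δ = d·√(n/2) = 0.48 × √(63/2) = 2.6940
Two-sided α = 0.025 → critical value z_{0.0125} = 2.241.
Power = Φ(δ − 2.241) + Φ(−δ − 2.241) = Φ(0.453) + Φ(-4.935) = 0.6746 + 0.0000 = 0.6746.

Power ≈ 0.675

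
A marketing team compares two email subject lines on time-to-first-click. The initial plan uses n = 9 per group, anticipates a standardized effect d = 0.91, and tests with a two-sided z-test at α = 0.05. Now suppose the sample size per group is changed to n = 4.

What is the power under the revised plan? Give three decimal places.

Power ≈ 0.251

With n = 4 per group: δ = d·√(n/2) = 0.91 × √(4/2) = 1.2869. Critical value z_{0.025} = 1.960.
Revised power = Φ(δ − 1.960) + Φ(−δ − 1.960) = Φ(-0.673) + Φ(-3.247) = 0.2505 + 0.0006 = 0.2510.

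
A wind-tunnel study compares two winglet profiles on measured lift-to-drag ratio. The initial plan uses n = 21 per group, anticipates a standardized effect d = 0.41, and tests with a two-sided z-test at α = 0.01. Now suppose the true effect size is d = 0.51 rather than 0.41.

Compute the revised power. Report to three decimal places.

Power ≈ 0.178

With d = 0.51: δ = d·√(n/2) = 0.51 × √(21/2) = 1.6526. Critical value z_{0.005} = 2.576.
Revised power = Φ(δ − 2.576) + Φ(−δ − 2.576) = Φ(-0.923) + Φ(-4.228) = 0.1779 + 0.0000 = 0.1780.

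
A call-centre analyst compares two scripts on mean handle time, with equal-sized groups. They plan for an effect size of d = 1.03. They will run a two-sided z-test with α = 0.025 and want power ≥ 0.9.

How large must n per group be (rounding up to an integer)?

n = 24 per group

For power 0.9 need Φ(δ − z_{0.0125}) = 0.9, so δ = z_{0.0125} + z_{0.10} = 2.241 + 1.282 = 3.523.
(Ignoring the negligible lower-tail rejection probability gives the usual closed-form inversion.)
δ = d·√(n/2) ⇒ n = 2(δ/d)² = 2 × (3.523 / 1.03)² = 23.40.
Round up to the next whole unit.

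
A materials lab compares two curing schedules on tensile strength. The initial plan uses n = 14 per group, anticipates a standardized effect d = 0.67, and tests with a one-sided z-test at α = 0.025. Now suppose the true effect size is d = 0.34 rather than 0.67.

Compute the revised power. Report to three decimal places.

With d = 0.34: δ = d·√(n/2) = 0.34 × √(14/2) = 0.8996. Critical value z_{0.025} = 1.960.
Revised power = Φ(δ − 1.960) = Φ(-1.060) = 0.1445.

Power ≈ 0.144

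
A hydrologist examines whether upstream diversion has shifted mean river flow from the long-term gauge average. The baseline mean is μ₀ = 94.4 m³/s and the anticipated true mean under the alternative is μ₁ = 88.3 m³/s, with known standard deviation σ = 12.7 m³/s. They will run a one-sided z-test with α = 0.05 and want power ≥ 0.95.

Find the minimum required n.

n = 47

Standardized effect: d = |μ₁ − μ₀| / σ = |88.3 − 94.4| / 12.7 = 0.4803
For power 0.95 need Φ(δ − z_{0.05}) = 0.95, so δ = z_{0.05} + z_{0.05} = 1.645 + 1.645 = 3.290.
δ = d·√n ⇒ n = (δ/d)² = (3.290 / 0.4803)² = 46.91.
Rounding up, n = 47.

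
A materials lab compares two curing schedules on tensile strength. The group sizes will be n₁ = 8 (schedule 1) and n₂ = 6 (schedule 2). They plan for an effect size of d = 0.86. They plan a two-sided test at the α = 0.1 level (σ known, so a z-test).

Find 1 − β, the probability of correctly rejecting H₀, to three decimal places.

Noncentrality parameter: δ = d / √(1/n₁ + 1/n₂) = 0.86 / √(1/8 + 1/6) = 1.5924
Critical value for a two-sided test at α = 0.1: z_{α/2} = 1.645.
Power = Φ(δ − 1.645) + Φ(−δ − 1.645) = Φ(-0.052) + Φ(-3.237) = 0.4791 + 0.0006 = 0.4797.

Power ≈ 0.480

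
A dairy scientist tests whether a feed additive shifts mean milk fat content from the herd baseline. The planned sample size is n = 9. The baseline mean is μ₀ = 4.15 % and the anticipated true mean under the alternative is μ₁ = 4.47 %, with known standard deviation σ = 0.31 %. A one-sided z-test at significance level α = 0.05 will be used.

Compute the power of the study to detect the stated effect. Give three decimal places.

Standardized effect: d = |μ₁ − μ₀| / σ = |4.47 − 4.15| / 0.31 = 1.0323
Noncentrality parameter: δ = d·√n = 1.0323 × √9 = 3.0968
One-sided α = 0.05 → critical value z_{0.05} = 1.645.
Power = P(Z > 1.645 − δ) = Φ(1.452) = 0.9267.

Power ≈ 0.927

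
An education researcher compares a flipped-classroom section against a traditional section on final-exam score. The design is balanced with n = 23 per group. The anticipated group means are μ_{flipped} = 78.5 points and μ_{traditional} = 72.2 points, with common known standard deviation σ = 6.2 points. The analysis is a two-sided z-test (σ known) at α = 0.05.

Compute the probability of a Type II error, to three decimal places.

β ≈ 0.069

Standardized effect: d = |μ_{flipped} − μ_{traditional}| / σ = |78.5 − 72.2| / 6.2 = 1.0161
Noncentrality parameter: δ = d·√(n/2) = 1.0161 × √(23/2) = 3.4459
Critical value for a two-sided test at α = 0.05: z_{α/2} = 1.960.
Power = Φ(δ − 1.960) + Φ(−δ − 1.960) = Φ(1.486) + Φ(-5.406) = 0.9313 + 0.0000 = 0.9313.
Type II error: β = 1 − power = 1 − 0.9313 = 0.0687.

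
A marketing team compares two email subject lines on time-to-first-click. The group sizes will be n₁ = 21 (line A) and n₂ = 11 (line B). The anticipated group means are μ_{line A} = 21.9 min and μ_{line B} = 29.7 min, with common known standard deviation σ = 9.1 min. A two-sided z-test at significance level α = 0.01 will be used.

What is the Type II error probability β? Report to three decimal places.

β ≈ 0.608

Standardized effect: d = |μ_{line A} − μ_{line B}| / σ = |21.9 − 29.7| / 9.1 = 0.8571
Noncentrality parameter: δ = d / √(1/n₁ + 1/n₂) = 0.8571 / √(1/21 + 1/11) = 2.3029
Two-sided α = 0.01 → critical value z_{0.005} = 2.576.
Power = Φ(δ − 2.576) + Φ(−δ − 2.576) = Φ(-0.273) + Φ(-4.879) = 0.3925 + 0.0000 = 0.3925.
Type II error: β = 1 − power = 1 − 0.3925 = 0.6075.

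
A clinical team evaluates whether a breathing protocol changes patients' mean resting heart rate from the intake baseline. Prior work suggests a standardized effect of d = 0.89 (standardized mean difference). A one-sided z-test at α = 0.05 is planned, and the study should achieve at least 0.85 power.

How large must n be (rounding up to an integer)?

n = 10

For power 0.85 need Φ(δ − z_{0.05}) = 0.85, so δ = z_{0.05} + z_{0.15} = 1.645 + 1.036 = 2.681.
δ = d·√n ⇒ n = (δ/d)² = (2.681 / 0.89)² = 9.08.
Round up to the next whole unit.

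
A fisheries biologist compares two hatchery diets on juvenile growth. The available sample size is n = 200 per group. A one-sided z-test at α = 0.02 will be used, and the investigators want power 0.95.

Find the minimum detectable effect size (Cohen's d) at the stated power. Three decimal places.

d ≈ 0.370

Required noncentrality: δ = z_{0.02} + z_{0.05} = 2.054 + 1.645 = 3.699.
δ = d·√(n/2) ⇒ d = δ/√(n/2) = 3.699/√(200/2) = 0.3699.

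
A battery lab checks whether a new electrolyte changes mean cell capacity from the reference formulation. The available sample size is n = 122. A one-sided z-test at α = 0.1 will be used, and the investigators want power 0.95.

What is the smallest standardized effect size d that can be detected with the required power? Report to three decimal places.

Need Φ(δ − 1.282) = 0.95, so δ = 1.282 + 1.645 = 2.926.
δ = d·√n ⇒ d = δ/√n = 2.926/√122 = 0.2649.

d ≈ 0.265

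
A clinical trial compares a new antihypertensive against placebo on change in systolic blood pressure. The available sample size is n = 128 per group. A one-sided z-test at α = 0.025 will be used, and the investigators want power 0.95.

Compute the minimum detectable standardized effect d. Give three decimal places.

Need Φ(δ − 1.960) = 0.95, so δ = 1.960 + 1.645 = 3.605.
δ = d·√(n/2) ⇒ d = δ/√(n/2) = 3.605/√(128/2) = 0.4506.

d ≈ 0.451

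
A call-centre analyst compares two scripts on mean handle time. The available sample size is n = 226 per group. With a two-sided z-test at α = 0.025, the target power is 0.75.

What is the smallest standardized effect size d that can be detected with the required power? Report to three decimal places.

d ≈ 0.274

Required noncentrality: δ = z_{0.0125} + z_{0.25} = 2.241 + 0.674 = 2.916.
(The second rejection-region term Φ(−δ − z_{α/2}) is negligible and dropped.)
δ = d·√(n/2) ⇒ d = δ/√(n/2) = 2.916/√(226/2) = 0.2743.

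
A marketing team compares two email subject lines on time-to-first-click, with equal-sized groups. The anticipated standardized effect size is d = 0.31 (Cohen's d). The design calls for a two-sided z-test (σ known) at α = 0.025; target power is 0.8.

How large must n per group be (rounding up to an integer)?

For power 0.8 need Φ(δ − z_{0.0125}) = 0.8, so δ = z_{0.0125} + z_{0.20} = 2.241 + 0.842 = 3.083.
(Ignoring the negligible lower-tail rejection probability gives the usual closed-form inversion.)
δ = d·√(n/2) ⇒ n = 2(δ/d)² = 2 × (3.083 / 0.31)² = 197.82.
Rounding up, n = 198 per group.

n = 198 per group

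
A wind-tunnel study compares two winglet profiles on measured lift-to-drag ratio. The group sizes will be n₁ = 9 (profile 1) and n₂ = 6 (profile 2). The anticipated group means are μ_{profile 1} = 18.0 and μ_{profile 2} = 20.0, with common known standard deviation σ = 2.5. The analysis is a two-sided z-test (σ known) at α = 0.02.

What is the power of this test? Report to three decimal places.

Power ≈ 0.209

Standardized effect: d = |μ_{profile 1} − μ_{profile 2}| / σ = |18.0 − 20.0| / 2.5 = 0.8000
Noncentrality parameter: δ = d / √(1/n₁ + 1/n₂) = 0.8000 / √(1/9 + 1/6) = 1.5179
Two-sided α = 0.02 → critical value z_{0.01} = 2.326.
Power = Φ(δ − 2.326) + Φ(−δ − 2.326) = Φ(-0.808) + Φ(-3.844) = 0.2094 + 0.0001 = 0.2095.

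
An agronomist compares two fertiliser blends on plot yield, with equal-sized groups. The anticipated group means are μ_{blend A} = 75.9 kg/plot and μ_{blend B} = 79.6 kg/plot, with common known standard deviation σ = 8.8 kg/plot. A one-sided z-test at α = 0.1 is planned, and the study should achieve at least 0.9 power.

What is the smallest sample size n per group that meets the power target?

n = 75 per group

Standardized effect: d = |μ_{blend A} − μ_{blend B}| / σ = |75.9 − 79.6| / 8.8 = 0.4205
For power 0.9 need Φ(δ − z_{0.1}) = 0.9, so δ = z_{0.1} + z_{0.10} = 1.282 + 1.282 = 2.563.
δ = d·√(n/2) ⇒ n = 2(δ/d)² = 2 × (2.563 / 0.4205)² = 74.32.
Rounding up, n = 75 per group.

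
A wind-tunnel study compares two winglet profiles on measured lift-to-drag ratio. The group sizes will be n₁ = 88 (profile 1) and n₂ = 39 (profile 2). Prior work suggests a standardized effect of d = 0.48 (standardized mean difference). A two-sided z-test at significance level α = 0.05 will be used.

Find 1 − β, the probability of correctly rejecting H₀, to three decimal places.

Noncentrality parameter: λ = d / √(1/n₁ + 1/n₂) = 0.48 / √(1/88 + 1/39) = 2.4952
Two-sided α = 0.05 → critical value z_{0.025} = 1.960.
Power = Φ(λ − 1.960) + Φ(−λ − 1.960) = Φ(0.535) + Φ(-4.455) = 0.7038 + 0.0000 = 0.7038.

Power ≈ 0.704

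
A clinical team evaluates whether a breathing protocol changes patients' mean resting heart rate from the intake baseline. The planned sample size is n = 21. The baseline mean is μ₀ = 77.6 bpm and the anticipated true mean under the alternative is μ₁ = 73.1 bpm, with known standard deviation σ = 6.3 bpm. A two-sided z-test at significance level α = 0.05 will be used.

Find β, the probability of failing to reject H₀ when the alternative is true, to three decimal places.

β ≈ 0.095

Standardized effect: d = |μ₁ − μ₀| / σ = |73.1 − 77.6| / 6.3 = 0.7143
Noncentrality parameter: δ = d·√n = 0.7143 × √21 = 3.2733
Critical value for a two-sided test at α = 0.05: z_{α/2} = 1.960.
Power = Φ(δ − 1.960) + Φ(−δ − 1.960) = Φ(1.313) + Φ(-5.233) = 0.9055 + 0.0000 = 0.9055.
Type II error: β = 1 − power = 1 − 0.9055 = 0.0945.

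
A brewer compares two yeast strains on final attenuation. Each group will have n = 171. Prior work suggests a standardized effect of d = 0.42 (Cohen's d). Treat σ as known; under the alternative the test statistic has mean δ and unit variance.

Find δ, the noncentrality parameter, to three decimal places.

δ ≈ 3.884

δ = d·√(n/2) = 0.42 × √(171/2) = 3.8836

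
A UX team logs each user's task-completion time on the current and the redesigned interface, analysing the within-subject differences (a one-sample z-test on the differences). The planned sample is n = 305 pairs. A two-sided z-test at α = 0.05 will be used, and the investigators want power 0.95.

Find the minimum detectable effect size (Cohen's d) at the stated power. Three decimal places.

d ≈ 0.206

Need Φ(δ − 1.960) = 0.95, so δ = 1.960 + 1.645 = 3.605.
(The second rejection-region term Φ(−δ − z_{α/2}) is negligible and dropped.)
δ = d·√n ⇒ d = δ/√n = 3.605/√305 = 0.2064.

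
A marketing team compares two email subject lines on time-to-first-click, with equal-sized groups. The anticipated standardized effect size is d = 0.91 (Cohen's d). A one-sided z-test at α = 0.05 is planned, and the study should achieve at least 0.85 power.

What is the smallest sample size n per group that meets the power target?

n = 18 per group

For power 0.85 need Φ(δ − z_{0.05}) = 0.85, so δ = z_{0.05} + z_{0.15} = 1.645 + 1.036 = 2.681.
δ = d·√(n/2) ⇒ n = 2(δ/d)² = 2 × (2.681 / 0.91)² = 17.36.
Round up to the next whole unit.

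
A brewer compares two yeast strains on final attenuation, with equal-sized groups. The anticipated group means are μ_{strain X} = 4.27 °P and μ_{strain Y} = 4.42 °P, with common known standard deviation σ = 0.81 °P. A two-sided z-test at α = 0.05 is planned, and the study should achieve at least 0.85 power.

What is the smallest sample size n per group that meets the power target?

n = 524 per group

Standardized effect: d = |μ_{strain X} − μ_{strain Y}| / σ = |4.27 − 4.42| / 0.81 = 0.1852
Set Φ(δ − 1.960) = 0.85; then δ − 1.960 = Φ⁻¹(0.85) = 1.036, giving δ = 2.996.
(Ignoring the negligible lower-tail rejection probability gives the usual closed-form inversion.)
δ = d·√(n/2) ⇒ n = 2(δ/d)² = 2 × (2.996 / 0.1852)² = 523.62.
Round up to the next whole unit.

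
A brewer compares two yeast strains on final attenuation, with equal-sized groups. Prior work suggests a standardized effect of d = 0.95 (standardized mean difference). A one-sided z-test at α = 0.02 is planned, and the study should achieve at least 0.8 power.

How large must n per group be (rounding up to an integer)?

Set Φ(δ − 2.054) = 0.8; then δ − 2.054 = Φ⁻¹(0.8) = 0.842, giving δ = 2.895.
δ = d·√(n/2) ⇒ n = 2(δ/d)² = 2 × (2.895 / 0.95)² = 18.58.
Rounding up, n = 19 per group.

n = 19 per group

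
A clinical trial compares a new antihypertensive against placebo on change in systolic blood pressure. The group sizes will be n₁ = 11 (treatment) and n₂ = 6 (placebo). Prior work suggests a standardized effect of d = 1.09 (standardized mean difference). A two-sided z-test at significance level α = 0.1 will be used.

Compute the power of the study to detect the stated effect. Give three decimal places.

Noncentrality parameter: δ = d / √(1/n₁ + 1/n₂) = 1.09 / √(1/11 + 1/6) = 2.1477
Two-sided α = 0.1 → critical value z_{0.05} = 1.645.
Power = Φ(δ − 1.645) + Φ(−δ − 1.645) = Φ(0.503) + Φ(-3.793) = 0.6925 + 0.0001 = 0.6925.

Power ≈ 0.693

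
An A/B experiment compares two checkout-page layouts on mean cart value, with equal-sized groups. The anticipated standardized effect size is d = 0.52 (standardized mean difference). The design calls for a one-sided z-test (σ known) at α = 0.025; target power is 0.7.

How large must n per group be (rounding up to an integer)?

Set Φ(δ − 1.960) = 0.7; then δ − 1.960 = Φ⁻¹(0.7) = 0.524, giving δ = 2.484.
δ = d·√(n/2) ⇒ n = 2(δ/d)² = 2 × (2.484 / 0.52)² = 45.65.
Round up to the next whole unit.

n = 46 per group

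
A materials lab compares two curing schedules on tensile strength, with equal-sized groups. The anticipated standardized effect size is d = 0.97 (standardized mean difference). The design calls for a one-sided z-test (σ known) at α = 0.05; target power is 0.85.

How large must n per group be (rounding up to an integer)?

n = 16 per group

For power 0.85 need Φ(δ − z_{0.05}) = 0.85, so δ = z_{0.05} + z_{0.15} = 1.645 + 1.036 = 2.681.
δ = d·√(n/2) ⇒ n = 2(δ/d)² = 2 × (2.681 / 0.97)² = 15.28.
Rounding up, n = 16 per group.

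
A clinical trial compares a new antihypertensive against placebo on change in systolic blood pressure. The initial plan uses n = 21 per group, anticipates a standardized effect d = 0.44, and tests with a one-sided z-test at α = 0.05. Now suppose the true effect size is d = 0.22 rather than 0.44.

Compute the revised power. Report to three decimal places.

With d = 0.22: δ = d·√(n/2) = 0.22 × √(21/2) = 0.7129. Critical value z_{0.05} = 1.645.
Revised power = Φ(δ − 1.645) = Φ(-0.932) = 0.1757.

Power ≈ 0.176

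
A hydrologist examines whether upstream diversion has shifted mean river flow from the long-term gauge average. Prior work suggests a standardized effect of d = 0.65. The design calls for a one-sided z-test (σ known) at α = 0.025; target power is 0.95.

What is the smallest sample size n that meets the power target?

n = 31

For power 0.95 need Φ(δ − z_{0.025}) = 0.95, so δ = z_{0.025} + z_{0.05} = 1.960 + 1.645 = 3.605.
δ = d·√n ⇒ n = (δ/d)² = (3.605 / 0.65)² = 30.76.
Rounding up, n = 31.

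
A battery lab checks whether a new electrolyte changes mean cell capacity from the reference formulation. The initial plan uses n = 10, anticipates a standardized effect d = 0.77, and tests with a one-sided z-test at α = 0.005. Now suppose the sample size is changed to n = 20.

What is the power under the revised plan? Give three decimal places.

Power ≈ 0.807

With n = 20: δ = d·√n = 0.77 × √20 = 3.4435. Critical value z_{0.005} = 2.576.
Revised power = P(Z > 2.576 − δ) = Φ(0.868) = 0.8072.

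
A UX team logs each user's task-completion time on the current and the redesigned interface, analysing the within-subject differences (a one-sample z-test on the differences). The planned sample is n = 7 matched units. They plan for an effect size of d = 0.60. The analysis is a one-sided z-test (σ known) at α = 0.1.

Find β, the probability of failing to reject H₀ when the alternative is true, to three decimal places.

β ≈ 0.380

Noncentrality parameter: δ = d·√n = 0.60 × √7 = 1.5875
One-sided α = 0.1 → critical value z_{0.1} = 1.282.
Power = P(Z > 1.282 − δ) = Φ(0.306) = 0.6202.
Type II error: β = 1 − power = 1 − 0.6202 = 0.3798.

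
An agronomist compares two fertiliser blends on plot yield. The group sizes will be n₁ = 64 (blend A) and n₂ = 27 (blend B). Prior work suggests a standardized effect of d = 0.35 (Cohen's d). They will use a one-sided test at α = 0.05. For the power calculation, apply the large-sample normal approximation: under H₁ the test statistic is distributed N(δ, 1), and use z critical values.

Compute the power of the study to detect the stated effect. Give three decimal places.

Noncentrality parameter: λ = d / √(1/n₁ + 1/n₂) = 0.35 / √(1/64 + 1/27) = 1.5252
Critical value for a one-sided test at α = 0.05: z_α = 1.645.
Power = P(Z > 1.645 − λ) = Φ(-0.120) = 0.4524.

Power ≈ 0.452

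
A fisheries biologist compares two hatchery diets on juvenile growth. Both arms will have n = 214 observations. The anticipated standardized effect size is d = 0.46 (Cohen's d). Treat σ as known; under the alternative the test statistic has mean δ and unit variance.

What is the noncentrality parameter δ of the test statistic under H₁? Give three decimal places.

δ = d·√(n/2) = 0.46 × √(214/2) = 4.7583

δ ≈ 4.758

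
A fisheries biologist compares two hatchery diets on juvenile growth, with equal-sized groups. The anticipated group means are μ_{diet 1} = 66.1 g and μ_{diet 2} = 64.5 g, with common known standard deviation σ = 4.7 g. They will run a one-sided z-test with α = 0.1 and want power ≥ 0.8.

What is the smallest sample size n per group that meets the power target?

n = 78 per group

Standardized effect: d = |μ_{diet 1} − μ_{diet 2}| / σ = |66.1 − 64.5| / 4.7 = 0.3404
For power 0.8 need Φ(δ − z_{0.1}) = 0.8, so δ = z_{0.1} + z_{0.20} = 1.282 + 0.842 = 2.123.
δ = d·√(n/2) ⇒ n = 2(δ/d)² = 2 × (2.123 / 0.3404)² = 77.80.
Rounding up, n = 78 per group.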